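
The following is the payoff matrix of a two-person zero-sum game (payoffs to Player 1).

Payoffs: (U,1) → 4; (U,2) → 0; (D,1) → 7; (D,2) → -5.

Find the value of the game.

0

Row minima: U → 0, D → -5; maximin = 0.
Column maxima: 1 → 7, 2 → 0; minimax = 0.
Since maximin = minimax = 0, there is a saddle point and the value is 0.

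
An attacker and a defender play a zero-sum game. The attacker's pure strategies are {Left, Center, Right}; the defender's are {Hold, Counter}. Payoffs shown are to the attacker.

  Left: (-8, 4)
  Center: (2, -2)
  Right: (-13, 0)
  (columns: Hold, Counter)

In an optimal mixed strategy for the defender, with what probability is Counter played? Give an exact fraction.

Row minima: Left → -8, Center → -2, Right → -13; maximin = -2.
Column maxima: Hold → 2, Counter → 4; minimax = 2.
-2 ≠ 2, so there is no saddle point; optimal play is mixed.
Right is strictly dominated by Left, so the attacker never plays it.
On the remaining 2×2 (Left, Center vs Hold, Counter):
Let the attacker play Left with probability p. Expected payoff against Hold: (-8)p + 2(1−p) = −10p + 2; against Counter: 4p + (-2)(1−p) = 6p − 2.
Setting these equal: −10p + 2 = 6p − 2 ⇒ −16p = -4 ⇒ p = 1/4, and the value is (-10)·(1/4) + 2 = -1/2.
For the defender: with q = P(Hold), equating Left's and Center's payoffs gives −12q + 4 = 4q − 2 ⇒ q = 3/8.

5/8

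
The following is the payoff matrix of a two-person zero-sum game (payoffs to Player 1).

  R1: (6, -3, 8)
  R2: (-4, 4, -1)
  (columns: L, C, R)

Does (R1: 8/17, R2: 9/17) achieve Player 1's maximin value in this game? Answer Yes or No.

Against L this mix gives (8/17)·6 + (9/17)·(-4) = 12/17.
Against C this mix gives (8/17)·(-3) + (9/17)·4 = 12/17.
Against R this mix gives (8/17)·8 + (9/17)·(-1) = 55/17.
All of Player 2's active replies (L, C) yield 12/17, and no column does worse for Player 1. The mix makes Player 2 indifferent and guarantees 12/17, so it is optimal.

Yes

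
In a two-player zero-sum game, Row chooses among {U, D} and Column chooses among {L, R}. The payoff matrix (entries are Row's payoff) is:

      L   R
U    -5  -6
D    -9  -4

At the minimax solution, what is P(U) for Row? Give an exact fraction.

5/6

Row minima: U → -6, D → -9; maximin = -6.
Column maxima: L → -5, R → -4; minimax = -5.
-6 ≠ -5, so there is no saddle point; optimal play is mixed.
Let Row play U with probability p. Expected payoff against L: (-5)p + (-9)(1−p) = 4p − 9; against R: (-6)p + (-4)(1−p) = −2p − 4.
Setting these equal: 4p − 9 = −2p − 4 ⇒ 6p = 5 ⇒ p = 5/6, and the value is (4)·(5/6) − 9 = -17/3.
For Column: with q = P(L), equating U's and D's payoffs gives q − 6 = −5q − 4 ⇒ q = 1/3.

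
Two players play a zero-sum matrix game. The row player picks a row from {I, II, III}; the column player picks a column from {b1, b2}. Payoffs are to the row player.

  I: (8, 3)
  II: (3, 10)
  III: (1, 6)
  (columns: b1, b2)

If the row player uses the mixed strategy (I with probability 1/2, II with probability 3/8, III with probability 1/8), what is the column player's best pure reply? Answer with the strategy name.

b1

If the column player plays b1, the row player's expected payoff is (1/2)·8 + (3/8)·3 + (1/8)·1 = 21/4.
If the column player plays b2, the row player's expected payoff is (1/2)·3 + (3/8)·10 + (1/8)·6 = 6.
The column player minimizes the row player's payoff; the smallest is 21/4, so the best response is b1.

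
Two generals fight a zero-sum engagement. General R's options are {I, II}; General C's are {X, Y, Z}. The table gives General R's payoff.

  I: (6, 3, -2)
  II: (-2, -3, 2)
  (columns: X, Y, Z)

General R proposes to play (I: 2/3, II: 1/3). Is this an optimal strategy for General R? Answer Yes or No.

No

Against X this mix gives (2/3)·6 + (1/3)·(-2) = 10/3.
Against Y this mix gives (2/3)·3 + (1/3)·(-3) = 1.
Against Z this mix gives (2/3)·(-2) + (1/3)·2 = -2/3.
General C will play Z, holding General R to -2/3. Shifting weight toward the row that does better against Z would raise this floor (the equalizing mix achieves 0 against both Z and Y), so the proposed strategy is not optimal.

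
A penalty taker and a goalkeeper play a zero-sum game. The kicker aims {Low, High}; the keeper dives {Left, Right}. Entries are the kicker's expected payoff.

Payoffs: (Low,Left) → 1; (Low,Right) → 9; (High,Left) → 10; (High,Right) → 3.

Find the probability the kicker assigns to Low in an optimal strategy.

Row minima: Low → 1, High → 3; maximin = 3.
Column maxima: Left → 10, Right → 9; minimax = 9.
3 ≠ 9, so there is no saddle point; optimal play is mixed.
Let the kicker play Low with probability p. Expected payoff against Left: 1p + 10(1−p) = −9p + 10; against Right: 9p + 3(1−p) = 6p + 3.
Setting these equal: −9p + 10 = 6p + 3 ⇒ −15p = -7 ⇒ p = 7/15, and the value is (-9)·(7/15) + 10 = 29/5.
For the keeper: with q = P(Left), equating Low's and High's payoffs gives −8q + 9 = 7q + 3 ⇒ q = 2/5.

7/15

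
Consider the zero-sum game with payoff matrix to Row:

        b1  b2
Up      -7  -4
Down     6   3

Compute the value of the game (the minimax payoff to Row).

Row minima: Up → -7, Down → 3; maximin = 3.
Column maxima: b1 → 6, b2 → 3; minimax = 3.
Since maximin = minimax = 3, there is a saddle point and the value is 3.

3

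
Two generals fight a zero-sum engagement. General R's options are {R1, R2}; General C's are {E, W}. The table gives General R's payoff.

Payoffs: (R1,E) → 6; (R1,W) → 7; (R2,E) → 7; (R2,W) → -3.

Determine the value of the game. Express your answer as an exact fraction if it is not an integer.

67/11

Row minima: R1 → 6, R2 → -3; maximin = 6.
Column maxima: E → 7, W → 7; minimax = 7.
6 ≠ 7, so there is no saddle point; optimal play is mixed.
Let General R play R1 with probability p. Expected payoff against E: 6p + 7(1−p) = −p + 7; against W: 7p + (-3)(1−p) = 10p − 3.
Setting these equal: −p + 7 = 10p − 3 ⇒ −11p = -10 ⇒ p = 10/11, and the value is (-1)·(10/11) + 7 = 67/11.
For General C: with q = P(E), equating R1's and R2's payoffs gives −q + 7 = 10q − 3 ⇒ q = 10/11.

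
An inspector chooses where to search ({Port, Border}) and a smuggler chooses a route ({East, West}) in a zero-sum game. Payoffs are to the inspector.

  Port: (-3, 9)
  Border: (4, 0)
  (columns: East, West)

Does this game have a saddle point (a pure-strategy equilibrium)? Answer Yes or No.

Row minima: Port → -3, Border → 0; maximin = 0.
Column maxima: East → 4, West → 9; minimax = 4.
0 ≠ 4, so no pure-strategy equilibrium exists.

No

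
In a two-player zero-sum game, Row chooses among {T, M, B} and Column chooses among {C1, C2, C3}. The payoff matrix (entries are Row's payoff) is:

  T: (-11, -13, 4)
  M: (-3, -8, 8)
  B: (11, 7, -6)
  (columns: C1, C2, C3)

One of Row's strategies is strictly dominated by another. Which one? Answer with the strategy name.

M gives a strictly higher payoff than T against every column: -3 > -11, -8 > -13, 8 > 4.
So T is strictly dominated and Row never plays it.

T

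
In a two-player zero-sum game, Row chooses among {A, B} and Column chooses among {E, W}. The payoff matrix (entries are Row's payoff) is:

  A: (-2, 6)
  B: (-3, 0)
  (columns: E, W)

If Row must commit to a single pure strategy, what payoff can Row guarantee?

Row minima: A → -2, B → -3.
The best of these is -2.

-2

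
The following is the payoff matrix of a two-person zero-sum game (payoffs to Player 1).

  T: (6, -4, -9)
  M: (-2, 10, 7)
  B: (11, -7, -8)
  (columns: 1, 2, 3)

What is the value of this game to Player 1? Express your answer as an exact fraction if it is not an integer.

Row minima: T → -9, M → -2, B → -8; maximin = -2.
Column maxima: 1 → 11, 2 → 10, 3 → 7; minimax = 7.
-2 ≠ 7, so there is no saddle point; optimal play is mixed.
2 is strictly dominated by 3 (it gives Player 1 strictly more in every row), so Player 2 never plays it.
With 2 eliminated, T is strictly dominated by B (B gives Player 1 strictly more in every remaining column), so Player 1 never plays it.
On the remaining 2×2 (M, B vs 1, 3):
Let Player 1 play M with probability p. Expected payoff against 1: (-2)p + 11(1−p) = −13p + 11; against 3: 7p + (-8)(1−p) = 15p − 8.
Setting these equal: −13p + 11 = 15p − 8 ⇒ −28p = -19 ⇒ p = 19/28, and the value is (-13)·(19/28) + 11 = 61/28.
For Player 2: with q = P(1), equating M's and B's payoffs gives −9q + 7 = 19q − 8 ⇒ q = 15/28.

61/28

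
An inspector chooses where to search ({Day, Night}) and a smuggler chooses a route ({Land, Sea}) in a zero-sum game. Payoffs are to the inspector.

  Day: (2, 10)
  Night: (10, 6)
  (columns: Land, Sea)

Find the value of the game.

22/3

Row minima: Day → 2, Night → 6; maximin = 6.
Column maxima: Land → 10, Sea → 10; minimax = 10.
6 ≠ 10, so there is no saddle point; optimal play is mixed.
Let the inspector play Day with probability p. Expected payoff against Land: 2p + 10(1−p) = −8p + 10; against Sea: 10p + 6(1−p) = 4p + 6.
Setting these equal: −8p + 10 = 4p + 6 ⇒ −12p = -4 ⇒ p = 1/3, and the value is (-8)·(1/3) + 10 = 22/3.
For the smuggler: with q = P(Land), equating Day's and Night's payoffs gives −8q + 10 = 4q + 6 ⇒ q = 1/3.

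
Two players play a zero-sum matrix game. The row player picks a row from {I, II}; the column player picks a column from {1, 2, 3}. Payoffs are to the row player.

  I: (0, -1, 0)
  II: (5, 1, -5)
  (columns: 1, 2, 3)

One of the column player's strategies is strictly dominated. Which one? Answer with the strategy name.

2 holds the row player's payoff strictly below 1 in every row: -1 < 0, 1 < 5.
So 1 is strictly dominated for the column player.

1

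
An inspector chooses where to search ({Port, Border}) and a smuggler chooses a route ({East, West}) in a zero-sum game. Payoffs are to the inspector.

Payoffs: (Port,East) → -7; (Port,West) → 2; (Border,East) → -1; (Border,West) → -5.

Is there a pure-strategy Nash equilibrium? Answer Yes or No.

No

Row minima: Port → -7, Border → -5; maximin = -5.
Column maxima: East → -1, West → 2; minimax = -1.
-5 ≠ -1, so no pure-strategy equilibrium exists.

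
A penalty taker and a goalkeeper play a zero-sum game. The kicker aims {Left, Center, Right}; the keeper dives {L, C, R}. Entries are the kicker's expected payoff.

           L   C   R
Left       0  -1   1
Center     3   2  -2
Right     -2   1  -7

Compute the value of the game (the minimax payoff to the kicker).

0

Row minima: Left → -1, Center → -2, Right → -7; maximin = -1.
Column maxima: L → 3, C → 2, R → 1; minimax = 1.
-1 ≠ 1, so there is no saddle point; optimal play is mixed.
Right is strictly dominated by Center, so the kicker never plays it.
With Right eliminated, L is strictly dominated by C (it gives the kicker strictly more in every remaining row), so the keeper never plays it.
On the remaining 2×2 (Left, Center vs C, R):
Let the kicker play Left with probability p. Expected payoff against C: (-1)p + 2(1−p) = −3p + 2; against R: 1p + (-2)(1−p) = 3p − 2.
Setting these equal: −3p + 2 = 3p − 2 ⇒ −6p = -4 ⇒ p = 2/3, and the value is (-3)·(2/3) + 2 = 0.
For the keeper: with q = P(C), equating Left's and Center's payoffs gives −2q + 1 = 4q − 2 ⇒ q = 1/2.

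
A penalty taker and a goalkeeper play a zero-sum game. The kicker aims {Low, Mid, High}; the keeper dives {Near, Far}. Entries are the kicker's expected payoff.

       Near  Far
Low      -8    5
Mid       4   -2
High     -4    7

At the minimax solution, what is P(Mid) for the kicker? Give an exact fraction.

11/17

Row minima: Low → -8, Mid → -2, High → -4; maximin = -2.
Column maxima: Near → 4, Far → 7; minimax = 4.
-2 ≠ 4, so there is no saddle point; optimal play is mixed.
Low is strictly dominated by High, so the kicker never plays it.
On the remaining 2×2 (Mid, High vs Near, Far):
Let the kicker play Mid with probability p. Expected payoff against Near: 4p + (-4)(1−p) = 8p − 4; against Far: (-2)p + 7(1−p) = −9p + 7.
Setting these equal: 8p − 4 = −9p + 7 ⇒ 17p = 11 ⇒ p = 11/17, and the value is (8)·(11/17) − 4 = 20/17.
For the keeper: with q = P(Near), equating Mid's and High's payoffs gives 6q − 2 = −11q + 7 ⇒ q = 9/17.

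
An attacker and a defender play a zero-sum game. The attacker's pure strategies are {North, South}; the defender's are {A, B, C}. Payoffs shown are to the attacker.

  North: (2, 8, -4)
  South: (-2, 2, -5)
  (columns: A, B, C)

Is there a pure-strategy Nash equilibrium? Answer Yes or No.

Yes

Row minima: North → -4, South → -5; maximin = -4.
Column maxima: A → 2, B → 8, C → -4; minimax = -4.
maximin = minimax = -4, so a saddle point exists.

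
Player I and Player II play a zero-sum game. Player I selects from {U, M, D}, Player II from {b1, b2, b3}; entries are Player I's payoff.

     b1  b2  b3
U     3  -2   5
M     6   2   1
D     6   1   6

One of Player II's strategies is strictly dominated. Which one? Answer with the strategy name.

b2 holds Player I's payoff strictly below b1 in every row: -2 < 3, 2 < 6, 1 < 6.
So b1 is strictly dominated for Player II.

b1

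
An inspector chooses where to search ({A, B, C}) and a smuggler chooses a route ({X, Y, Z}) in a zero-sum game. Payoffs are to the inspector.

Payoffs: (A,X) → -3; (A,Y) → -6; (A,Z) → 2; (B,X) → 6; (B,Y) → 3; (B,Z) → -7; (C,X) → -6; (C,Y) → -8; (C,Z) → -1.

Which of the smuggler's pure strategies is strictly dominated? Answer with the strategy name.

Y holds the inspector's payoff strictly below X in every row: -6 < -3, 3 < 6, -8 < -6.
So X is strictly dominated for the smuggler.

X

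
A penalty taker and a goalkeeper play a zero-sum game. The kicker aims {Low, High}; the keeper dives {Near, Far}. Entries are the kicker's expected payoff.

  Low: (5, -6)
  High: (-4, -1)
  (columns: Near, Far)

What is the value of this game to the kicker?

-29/14

Row minima: Low → -6, High → -4; maximin = -4.
Column maxima: Near → 5, Far → -1; minimax = -1.
-4 ≠ -1, so there is no saddle point; optimal play is mixed.
Let the kicker play Low with probability p. Expected payoff against Near: 5p + (-4)(1−p) = 9p − 4; against Far: (-6)p + (-1)(1−p) = −5p − 1.
Setting these equal: 9p − 4 = −5p − 1 ⇒ 14p = 3 ⇒ p = 3/14, and the value is (9)·(3/14) − 4 = -29/14.
For the keeper: with q = P(Near), equating Low's and High's payoffs gives 11q − 6 = −3q − 1 ⇒ q = 5/14.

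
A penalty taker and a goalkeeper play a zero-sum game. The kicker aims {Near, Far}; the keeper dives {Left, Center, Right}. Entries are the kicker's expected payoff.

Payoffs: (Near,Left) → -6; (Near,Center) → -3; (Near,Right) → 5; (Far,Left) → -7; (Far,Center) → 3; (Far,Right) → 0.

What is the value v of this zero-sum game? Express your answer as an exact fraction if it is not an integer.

-6

Row minima: Near → -6, Far → -7; maximin = -6.
Column maxima: Left → -6, Center → 3, Right → 5; minimax = -6.
Since maximin = minimax = -6, there is a saddle point and the value is -6.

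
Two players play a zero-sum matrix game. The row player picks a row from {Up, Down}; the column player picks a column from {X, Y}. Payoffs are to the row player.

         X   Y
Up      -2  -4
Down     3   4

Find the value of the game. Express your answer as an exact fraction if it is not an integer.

Row minima: Up → -4, Down → 3; maximin = 3.
Column maxima: X → 3, Y → 4; minimax = 3.
Since maximin = minimax = 3, there is a saddle point and the value is 3.

3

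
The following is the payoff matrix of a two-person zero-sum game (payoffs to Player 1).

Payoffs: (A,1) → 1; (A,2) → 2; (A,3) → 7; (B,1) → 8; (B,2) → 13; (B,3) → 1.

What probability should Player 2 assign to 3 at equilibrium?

7/13

Row minima: A → 1, B → 1; maximin = 1.
Column maxima: 1 → 8, 2 → 13, 3 → 7; minimax = 7.
1 ≠ 7, so there is no saddle point; optimal play is mixed.
2 is strictly dominated by 1 (it gives Player 1 strictly more in every row), so Player 2 never plays it.
On the remaining 2×2 (A, B vs 1, 3):
Let Player 1 play A with probability p. Expected payoff against 1: 1p + 8(1−p) = −7p + 8; against 3: 7p + 1(1−p) = 6p + 1.
Setting these equal: −7p + 8 = 6p + 1 ⇒ −13p = -7 ⇒ p = 7/13, and the value is (-7)·(7/13) + 8 = 55/13.
For Player 2: with q = P(1), equating A's and B's payoffs gives −6q + 7 = 7q + 1 ⇒ q = 6/13.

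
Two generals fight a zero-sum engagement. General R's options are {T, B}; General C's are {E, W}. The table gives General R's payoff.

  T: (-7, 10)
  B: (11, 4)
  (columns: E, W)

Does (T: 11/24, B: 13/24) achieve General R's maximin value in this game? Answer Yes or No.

Against E this mix gives (11/24)·(-7) + (13/24)·11 = 11/4.
Against W this mix gives (11/24)·10 + (13/24)·4 = 27/4.
General C will play E, holding General R to 11/4. Shifting weight toward the row that does better against E would raise this floor (the equalizing mix achieves 23/4 against both E and W), so the proposed strategy is not optimal.

No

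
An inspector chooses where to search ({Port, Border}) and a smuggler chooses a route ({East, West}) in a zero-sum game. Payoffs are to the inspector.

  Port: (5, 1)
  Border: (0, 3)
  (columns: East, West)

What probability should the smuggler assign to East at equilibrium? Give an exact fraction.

2/7

Row minima: Port → 1, Border → 0; maximin = 1.
Column maxima: East → 5, West → 3; minimax = 3.
1 ≠ 3, so there is no saddle point; optimal play is mixed.
Let the inspector play Port with probability p. Expected payoff against East: 5p + 0(1−p) = 5p; against West: 1p + 3(1−p) = −2p + 3.
Setting these equal: 5p = −2p + 3 ⇒ 7p = 3 ⇒ p = 3/7, and the value is (5)·(3/7) = 15/7.
For the smuggler: with q = P(East), equating Port's and Border's payoffs gives 4q + 1 = −3q + 3 ⇒ q = 2/7.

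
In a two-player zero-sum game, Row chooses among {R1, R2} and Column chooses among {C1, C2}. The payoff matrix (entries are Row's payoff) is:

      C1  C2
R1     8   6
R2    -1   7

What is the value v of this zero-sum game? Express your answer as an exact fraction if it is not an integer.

31/5

Row minima: R1 → 6, R2 → -1; maximin = 6.
Column maxima: C1 → 8, C2 → 7; minimax = 7.
6 ≠ 7, so there is no saddle point; optimal play is mixed.
Let Row play R1 with probability p. Expected payoff against C1: 8p + (-1)(1−p) = 9p − 1; against C2: 6p + 7(1−p) = −p + 7.
Setting these equal: 9p − 1 = −p + 7 ⇒ 10p = 8 ⇒ p = 4/5, and the value is (9)·(4/5) − 1 = 31/5.
For Column: with q = P(C1), equating R1's and R2's payoffs gives 2q + 6 = −8q + 7 ⇒ q = 1/10.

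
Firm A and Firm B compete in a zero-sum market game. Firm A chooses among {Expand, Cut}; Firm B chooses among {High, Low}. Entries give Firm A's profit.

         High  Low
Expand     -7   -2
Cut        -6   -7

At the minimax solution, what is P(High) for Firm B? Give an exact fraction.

Row minima: Expand → -7, Cut → -7; maximin = -7.
Column maxima: High → -6, Low → -2; minimax = -6.
-7 ≠ -6, so there is no saddle point; optimal play is mixed.
Let Firm A play Expand with probability p. Expected payoff against High: (-7)p + (-6)(1−p) = −p − 6; against Low: (-2)p + (-7)(1−p) = 5p − 7.
Setting these equal: −p − 6 = 5p − 7 ⇒ −6p = -1 ⇒ p = 1/6, and the value is (-1)·(1/6) − 6 = -37/6.
For Firm B: with q = P(High), equating Expand's and Cut's payoffs gives −5q − 2 = q − 7 ⇒ q = 5/6.

5/6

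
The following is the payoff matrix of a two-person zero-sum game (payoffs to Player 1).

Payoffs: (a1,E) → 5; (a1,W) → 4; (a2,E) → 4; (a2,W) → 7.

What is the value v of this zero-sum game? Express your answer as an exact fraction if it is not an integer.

19/4

Row minima: a1 → 4, a2 → 4; maximin = 4.
Column maxima: E → 5, W → 7; minimax = 5.
4 ≠ 5, so there is no saddle point; optimal play is mixed.
Let Player 1 play a1 with probability p. Expected payoff against E: 5p + 4(1−p) = p + 4; against W: 4p + 7(1−p) = −3p + 7.
Setting these equal: p + 4 = −3p + 7 ⇒ 4p = 3 ⇒ p = 3/4, and the value is (1)·(3/4) + 4 = 19/4.
For Player 2: with q = P(E), equating a1's and a2's payoffs gives q + 4 = −3q + 7 ⇒ q = 3/4.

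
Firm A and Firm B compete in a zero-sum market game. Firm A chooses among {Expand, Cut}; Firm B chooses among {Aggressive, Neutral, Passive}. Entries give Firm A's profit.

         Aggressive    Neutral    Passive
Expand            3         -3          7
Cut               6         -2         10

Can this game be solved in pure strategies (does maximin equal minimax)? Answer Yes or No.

Yes

Row minima: Expand → -3, Cut → -2; maximin = -2.
Column maxima: Aggressive → 6, Neutral → -2, Passive → 10; minimax = -2.
maximin = minimax = -2, so a saddle point exists.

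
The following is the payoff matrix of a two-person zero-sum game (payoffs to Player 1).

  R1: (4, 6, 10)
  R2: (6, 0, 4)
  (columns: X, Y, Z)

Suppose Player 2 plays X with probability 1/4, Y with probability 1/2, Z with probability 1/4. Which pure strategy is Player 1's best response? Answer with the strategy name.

R1

Expected payoff of R1: (1/4)·4 + (1/2)·6 + (1/4)·10 = 13/2.
Expected payoff of R2: (1/4)·6 + (1/2)·0 + (1/4)·4 = 5/2.
The largest is 13/2, so Player 1's best response is R1.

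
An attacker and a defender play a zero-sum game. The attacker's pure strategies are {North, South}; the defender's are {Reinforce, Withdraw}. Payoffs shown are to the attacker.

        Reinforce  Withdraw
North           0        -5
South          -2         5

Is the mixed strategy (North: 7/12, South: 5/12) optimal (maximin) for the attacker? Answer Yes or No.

Against Reinforce this mix gives (7/12)·0 + (5/12)·(-2) = -5/6.
Against Withdraw this mix gives (7/12)·(-5) + (5/12)·5 = -5/6.
All of the defender's active replies (Reinforce, Withdraw) yield -5/6, and no column does worse for the attacker. The mix makes the defender indifferent and guarantees -5/6, so it is optimal.

Yes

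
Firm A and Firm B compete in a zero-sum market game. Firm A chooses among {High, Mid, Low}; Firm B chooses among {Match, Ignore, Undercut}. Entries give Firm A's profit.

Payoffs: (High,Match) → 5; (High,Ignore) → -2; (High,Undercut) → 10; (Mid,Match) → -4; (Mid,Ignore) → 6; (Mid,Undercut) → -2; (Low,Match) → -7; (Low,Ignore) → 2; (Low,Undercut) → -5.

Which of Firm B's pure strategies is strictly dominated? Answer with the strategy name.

Undercut

Match holds Firm A's payoff strictly below Undercut in every row: 5 < 10, -4 < -2, -7 < -5.
So Undercut is strictly dominated for Firm B.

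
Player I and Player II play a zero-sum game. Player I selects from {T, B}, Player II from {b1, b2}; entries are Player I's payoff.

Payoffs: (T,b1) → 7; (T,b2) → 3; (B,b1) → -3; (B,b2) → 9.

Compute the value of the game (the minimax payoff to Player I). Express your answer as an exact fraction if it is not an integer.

9/2

Row minima: T → 3, B → -3; maximin = 3.
Column maxima: b1 → 7, b2 → 9; minimax = 7.
3 ≠ 7, so there is no saddle point; optimal play is mixed.
Let Player I play T with probability p. Expected payoff against b1: 7p + (-3)(1−p) = 10p − 3; against b2: 3p + 9(1−p) = −6p + 9.
Setting these equal: 10p − 3 = −6p + 9 ⇒ 16p = 12 ⇒ p = 3/4, and the value is (10)·(3/4) − 3 = 9/2.
For Player II: with q = P(b1), equating T's and B's payoffs gives 4q + 3 = −12q + 9 ⇒ q = 3/8.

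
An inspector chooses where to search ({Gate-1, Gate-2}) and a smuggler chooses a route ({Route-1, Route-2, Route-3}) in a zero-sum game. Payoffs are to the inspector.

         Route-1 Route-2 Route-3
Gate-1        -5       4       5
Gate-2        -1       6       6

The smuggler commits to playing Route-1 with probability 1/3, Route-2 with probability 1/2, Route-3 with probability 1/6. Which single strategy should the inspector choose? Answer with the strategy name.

Gate-2

Expected payoff of Gate-1: (1/3)·(-5) + (1/2)·4 + (1/6)·5 = 7/6.
Expected payoff of Gate-2: (1/3)·(-1) + (1/2)·6 + (1/6)·6 = 11/3.
The largest is 11/3, so the inspector's best response is Gate-2.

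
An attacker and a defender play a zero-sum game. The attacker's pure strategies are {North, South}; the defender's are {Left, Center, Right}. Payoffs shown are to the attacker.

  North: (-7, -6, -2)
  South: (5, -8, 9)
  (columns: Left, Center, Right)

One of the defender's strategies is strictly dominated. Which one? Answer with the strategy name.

Left holds the attacker's payoff strictly below Right in every row: -7 < -2, 5 < 9.
So Right is strictly dominated for the defender.

Right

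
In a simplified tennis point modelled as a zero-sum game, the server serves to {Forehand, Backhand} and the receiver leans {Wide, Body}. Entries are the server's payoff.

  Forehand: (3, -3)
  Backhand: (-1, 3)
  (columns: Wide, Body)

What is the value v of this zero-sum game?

Row minima: Forehand → -3, Backhand → -1; maximin = -1.
Column maxima: Wide → 3, Body → 3; minimax = 3.
-1 ≠ 3, so there is no saddle point; optimal play is mixed.
Let the server play Forehand with probability p. Expected payoff against Wide: 3p + (-1)(1−p) = 4p − 1; against Body: (-3)p + 3(1−p) = −6p + 3.
Setting these equal: 4p − 1 = −6p + 3 ⇒ 10p = 4 ⇒ p = 2/5, and the value is (4)·(2/5) − 1 = 3/5.
For the receiver: with q = P(Wide), equating Forehand's and Backhand's payoffs gives 6q − 3 = −4q + 3 ⇒ q = 3/5.

3/5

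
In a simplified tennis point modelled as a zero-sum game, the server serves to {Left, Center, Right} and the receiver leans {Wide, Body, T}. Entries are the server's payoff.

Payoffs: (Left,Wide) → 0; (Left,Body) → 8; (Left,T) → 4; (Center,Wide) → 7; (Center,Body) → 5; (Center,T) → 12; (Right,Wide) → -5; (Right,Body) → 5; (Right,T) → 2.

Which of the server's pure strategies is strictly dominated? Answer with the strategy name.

Right

Left gives a strictly higher payoff than Right against every column: 0 > -5, 8 > 5, 4 > 2.
So Right is strictly dominated and the server never plays it.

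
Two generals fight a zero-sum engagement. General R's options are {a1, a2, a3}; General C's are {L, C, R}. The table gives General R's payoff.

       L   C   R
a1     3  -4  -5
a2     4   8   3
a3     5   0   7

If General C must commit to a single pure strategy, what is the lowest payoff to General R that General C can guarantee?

5

Column maxima: L → 5, C → 8, R → 7.
The smallest of these is 5.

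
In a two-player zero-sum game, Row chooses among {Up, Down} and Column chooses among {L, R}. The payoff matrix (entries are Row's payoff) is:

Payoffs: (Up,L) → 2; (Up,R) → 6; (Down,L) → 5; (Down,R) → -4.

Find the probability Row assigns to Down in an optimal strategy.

4/13

Row minima: Up → 2, Down → -4; maximin = 2.
Column maxima: L → 5, R → 6; minimax = 5.
2 ≠ 5, so there is no saddle point; optimal play is mixed.
Let Row play Up with probability p. Expected payoff against L: 2p + 5(1−p) = −3p + 5; against R: 6p + (-4)(1−p) = 10p − 4.
Setting these equal: −3p + 5 = 10p − 4 ⇒ −13p = -9 ⇒ p = 9/13, and the value is (-3)·(9/13) + 5 = 38/13.
For Column: with q = P(L), equating Up's and Down's payoffs gives −4q + 6 = 9q − 4 ⇒ q = 10/13.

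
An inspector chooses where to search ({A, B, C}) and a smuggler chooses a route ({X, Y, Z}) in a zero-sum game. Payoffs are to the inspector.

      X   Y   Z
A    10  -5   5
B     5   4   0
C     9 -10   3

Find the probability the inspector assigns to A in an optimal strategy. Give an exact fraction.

2/7

Row minima: A → -5, B → 0, C → -10; maximin = 0.
Column maxima: X → 10, Y → 4, Z → 5; minimax = 4.
0 ≠ 4, so there is no saddle point; optimal play is mixed.
C is strictly dominated by A, so the inspector never plays it.
X is strictly dominated by Y (it gives the inspector strictly more in every row), so the smuggler never plays it.
On the remaining 2×2 (A, B vs Y, Z):
Let the inspector play A with probability p. Expected payoff against Y: (-5)p + 4(1−p) = −9p + 4; against Z: 5p + 0(1−p) = 5p.
Setting these equal: −9p + 4 = 5p ⇒ −14p = -4 ⇒ p = 2/7, and the value is (-9)·(2/7) + 4 = 10/7.
For the smuggler: with q = P(Y), equating A's and B's payoffs gives −10q + 5 = 4q ⇒ q = 5/14.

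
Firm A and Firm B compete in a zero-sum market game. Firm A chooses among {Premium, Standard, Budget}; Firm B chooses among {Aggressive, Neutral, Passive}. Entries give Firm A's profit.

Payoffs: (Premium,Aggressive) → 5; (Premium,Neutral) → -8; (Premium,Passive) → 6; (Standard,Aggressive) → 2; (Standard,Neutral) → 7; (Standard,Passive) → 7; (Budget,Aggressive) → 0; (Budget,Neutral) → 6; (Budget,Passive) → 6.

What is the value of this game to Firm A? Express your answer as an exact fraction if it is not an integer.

17/6

Row minima: Premium → -8, Standard → 2, Budget → 0; maximin = 2.
Column maxima: Aggressive → 5, Neutral → 7, Passive → 7; minimax = 5.
2 ≠ 5, so there is no saddle point; optimal play is mixed.
Budget is strictly dominated by Standard, so Firm A never plays it.
Passive is strictly dominated by Aggressive (it gives Firm A strictly more in every row), so Firm B never plays it.
On the remaining 2×2 (Premium, Standard vs Aggressive, Neutral):
Let Firm A play Premium with probability p. Expected payoff against Aggressive: 5p + 2(1−p) = 3p + 2; against Neutral: (-8)p + 7(1−p) = −15p + 7.
Setting these equal: 3p + 2 = −15p + 7 ⇒ 18p = 5 ⇒ p = 5/18, and the value is (3)·(5/18) + 2 = 17/6.
For Firm B: with q = P(Aggressive), equating Premium's and Standard's payoffs gives 13q − 8 = −5q + 7 ⇒ q = 5/6.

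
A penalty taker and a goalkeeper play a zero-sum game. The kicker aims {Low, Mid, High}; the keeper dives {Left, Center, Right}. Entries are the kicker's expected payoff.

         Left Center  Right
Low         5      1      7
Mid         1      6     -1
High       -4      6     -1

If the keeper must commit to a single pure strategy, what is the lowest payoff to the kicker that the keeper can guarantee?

Column maxima: Left → 5, Center → 6, Right → 7.
The smallest of these is 5.

5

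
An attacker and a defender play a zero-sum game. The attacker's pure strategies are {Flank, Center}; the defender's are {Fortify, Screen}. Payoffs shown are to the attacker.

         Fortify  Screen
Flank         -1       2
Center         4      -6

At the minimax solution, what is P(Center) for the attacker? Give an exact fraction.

Row minima: Flank → -1, Center → -6; maximin = -1.
Column maxima: Fortify → 4, Screen → 2; minimax = 2.
-1 ≠ 2, so there is no saddle point; optimal play is mixed.
Let the attacker play Flank with probability p. Expected payoff against Fortify: (-1)p + 4(1−p) = −5p + 4; against Screen: 2p + (-6)(1−p) = 8p − 6.
Setting these equal: −5p + 4 = 8p − 6 ⇒ −13p = -10 ⇒ p = 10/13, and the value is (-5)·(10/13) + 4 = 2/13.
For the defender: with q = P(Fortify), equating Flank's and Center's payoffs gives −3q + 2 = 10q − 6 ⇒ q = 8/13.

3/13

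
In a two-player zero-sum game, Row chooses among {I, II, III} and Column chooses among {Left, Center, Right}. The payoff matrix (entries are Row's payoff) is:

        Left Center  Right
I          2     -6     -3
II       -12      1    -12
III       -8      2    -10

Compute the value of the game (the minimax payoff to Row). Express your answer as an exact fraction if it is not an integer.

Row minima: I → -6, II → -12, III → -10; maximin = -6.
Column maxima: Left → 2, Center → 2, Right → -3; minimax = -3.
-6 ≠ -3, so there is no saddle point; optimal play is mixed.
II is strictly dominated by III, so Row never plays it.
With II eliminated, Left is strictly dominated by Right (it gives Row strictly more in every remaining row), so Column never plays it.
On the remaining 2×2 (I, III vs Center, Right):
Let Row play I with probability p. Expected payoff against Center: (-6)p + 2(1−p) = −8p + 2; against Right: (-3)p + (-10)(1−p) = 7p − 10.
Setting these equal: −8p + 2 = 7p − 10 ⇒ −15p = -12 ⇒ p = 4/5, and the value is (-8)·(4/5) + 2 = -22/5.
For Column: with q = P(Center), equating I's and III's payoffs gives −3q − 3 = 12q − 10 ⇒ q = 7/15.

-22/5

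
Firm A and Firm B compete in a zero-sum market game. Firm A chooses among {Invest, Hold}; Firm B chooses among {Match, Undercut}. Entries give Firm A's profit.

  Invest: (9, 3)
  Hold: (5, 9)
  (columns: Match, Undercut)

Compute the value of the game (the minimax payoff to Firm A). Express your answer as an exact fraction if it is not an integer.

33/5

Row minima: Invest → 3, Hold → 5; maximin = 5.
Column maxima: Match → 9, Undercut → 9; minimax = 9.
5 ≠ 9, so there is no saddle point; optimal play is mixed.
Let Firm A play Invest with probability p. Expected payoff against Match: 9p + 5(1−p) = 4p + 5; against Undercut: 3p + 9(1−p) = −6p + 9.
Setting these equal: 4p + 5 = −6p + 9 ⇒ 10p = 4 ⇒ p = 2/5, and the value is (4)·(2/5) + 5 = 33/5.
For Firm B: with q = P(Match), equating Invest's and Hold's payoffs gives 6q + 3 = −4q + 9 ⇒ q = 3/5.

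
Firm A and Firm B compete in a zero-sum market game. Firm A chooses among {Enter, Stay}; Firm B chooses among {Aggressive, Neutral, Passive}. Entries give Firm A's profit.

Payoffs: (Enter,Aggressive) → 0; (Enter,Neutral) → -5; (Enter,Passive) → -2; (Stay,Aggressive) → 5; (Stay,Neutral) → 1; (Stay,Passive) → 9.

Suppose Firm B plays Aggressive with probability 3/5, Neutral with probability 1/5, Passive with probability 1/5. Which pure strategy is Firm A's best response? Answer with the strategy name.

Stay

Expected payoff of Enter: (3/5)·0 + (1/5)·(-5) + (1/5)·(-2) = -7/5.
Expected payoff of Stay: (3/5)·5 + (1/5)·1 + (1/5)·9 = 5.
The largest is 5, so Firm A's best response is Stay.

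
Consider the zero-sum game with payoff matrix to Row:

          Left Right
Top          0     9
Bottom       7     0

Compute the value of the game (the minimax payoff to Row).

63/16

Row minima: Top → 0, Bottom → 0; maximin = 0.
Column maxima: Left → 7, Right → 9; minimax = 7.
0 ≠ 7, so there is no saddle point; optimal play is mixed.
Let Row play Top with probability p. Expected payoff against Left: 0p + 7(1−p) = −7p + 7; against Right: 9p + 0(1−p) = 9p.
Setting these equal: −7p + 7 = 9p ⇒ −16p = -7 ⇒ p = 7/16, and the value is (-7)·(7/16) + 7 = 63/16.
For Column: with q = P(Left), equating Top's and Bottom's payoffs gives −9q + 9 = 7q ⇒ q = 9/16.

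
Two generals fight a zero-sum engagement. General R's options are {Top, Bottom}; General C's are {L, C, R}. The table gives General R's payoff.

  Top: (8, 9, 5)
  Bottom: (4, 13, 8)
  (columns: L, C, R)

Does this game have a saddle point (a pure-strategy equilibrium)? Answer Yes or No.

Row minima: Top → 5, Bottom → 4; maximin = 5.
Column maxima: L → 8, C → 13, R → 8; minimax = 8.
5 ≠ 8, so no pure-strategy equilibrium exists.

No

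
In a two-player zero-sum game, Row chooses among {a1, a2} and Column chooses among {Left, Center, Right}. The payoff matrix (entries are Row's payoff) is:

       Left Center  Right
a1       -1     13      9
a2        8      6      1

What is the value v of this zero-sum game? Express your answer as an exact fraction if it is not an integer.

Row minima: a1 → -1, a2 → 1; maximin = 1.
Column maxima: Left → 8, Center → 13, Right → 9; minimax = 8.
1 ≠ 8, so there is no saddle point; optimal play is mixed.
Center is strictly dominated by Right (it gives Row strictly more in every row), so Column never plays it.
On the remaining 2×2 (a1, a2 vs Left, Right):
Let Row play a1 with probability p. Expected payoff against Left: (-1)p + 8(1−p) = −9p + 8; against Right: 9p + 1(1−p) = 8p + 1.
Setting these equal: −9p + 8 = 8p + 1 ⇒ −17p = -7 ⇒ p = 7/17, and the value is (-9)·(7/17) + 8 = 73/17.
For Column: with q = P(Left), equating a1's and a2's payoffs gives −10q + 9 = 7q + 1 ⇒ q = 8/17.

73/17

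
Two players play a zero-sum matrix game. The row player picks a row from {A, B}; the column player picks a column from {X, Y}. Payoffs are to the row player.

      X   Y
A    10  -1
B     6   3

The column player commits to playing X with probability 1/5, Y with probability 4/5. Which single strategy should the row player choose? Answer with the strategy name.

Expected payoff of A: (1/5)·10 + (4/5)·(-1) = 6/5.
Expected payoff of B: (1/5)·6 + (4/5)·3 = 18/5.
The largest is 18/5, so the row player's best response is B.

B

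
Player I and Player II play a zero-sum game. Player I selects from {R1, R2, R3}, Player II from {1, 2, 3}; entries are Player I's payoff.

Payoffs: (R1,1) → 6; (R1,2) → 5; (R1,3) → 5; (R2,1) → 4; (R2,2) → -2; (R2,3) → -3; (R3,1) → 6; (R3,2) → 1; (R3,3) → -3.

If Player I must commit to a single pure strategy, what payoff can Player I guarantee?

5

Row minima: R1 → 5, R2 → -3, R3 → -3.
The best of these is 5.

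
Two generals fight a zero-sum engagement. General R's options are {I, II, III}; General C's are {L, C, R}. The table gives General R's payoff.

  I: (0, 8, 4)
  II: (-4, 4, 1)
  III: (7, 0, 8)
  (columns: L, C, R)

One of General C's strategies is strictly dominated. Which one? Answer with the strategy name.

L holds General R's payoff strictly below R in every row: 0 < 4, -4 < 1, 7 < 8.
So R is strictly dominated for General C.

R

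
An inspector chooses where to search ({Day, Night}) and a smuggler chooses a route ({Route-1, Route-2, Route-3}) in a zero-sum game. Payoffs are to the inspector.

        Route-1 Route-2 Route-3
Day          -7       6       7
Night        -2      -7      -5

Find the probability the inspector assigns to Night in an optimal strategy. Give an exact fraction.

13/18

Row minima: Day → -7, Night → -7; maximin = -7.
Column maxima: Route-1 → -2, Route-2 → 6, Route-3 → 7; minimax = -2.
-7 ≠ -2, so there is no saddle point; optimal play is mixed.
Route-3 is strictly dominated by Route-2 (it gives the inspector strictly more in every row), so the smuggler never plays it.
On the remaining 2×2 (Day, Night vs Route-1, Route-2):
Let the inspector play Day with probability p. Expected payoff against Route-1: (-7)p + (-2)(1−p) = −5p − 2; against Route-2: 6p + (-7)(1−p) = 13p − 7.
Setting these equal: −5p − 2 = 13p − 7 ⇒ −18p = -5 ⇒ p = 5/18, and the value is (-5)·(5/18) − 2 = -61/18.
For the smuggler: with q = P(Route-1), equating Day's and Night's payoffs gives −13q + 6 = 5q − 7 ⇒ q = 13/18.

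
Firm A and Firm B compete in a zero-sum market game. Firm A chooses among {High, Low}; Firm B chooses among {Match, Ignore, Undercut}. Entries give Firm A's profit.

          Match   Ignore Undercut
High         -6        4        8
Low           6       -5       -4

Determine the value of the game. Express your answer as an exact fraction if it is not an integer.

Row minima: High → -6, Low → -5; maximin = -5.
Column maxima: Match → 6, Ignore → 4, Undercut → 8; minimax = 4.
-5 ≠ 4, so there is no saddle point; optimal play is mixed.
Undercut is strictly dominated by Ignore (it gives Firm A strictly more in every row), so Firm B never plays it.
On the remaining 2×2 (High, Low vs Match, Ignore):
Let Firm A play High with probability p. Expected payoff against Match: (-6)p + 6(1−p) = −12p + 6; against Ignore: 4p + (-5)(1−p) = 9p − 5.
Setting these equal: −12p + 6 = 9p − 5 ⇒ −21p = -11 ⇒ p = 11/21, and the value is (-12)·(11/21) + 6 = -2/7.
For Firm B: with q = P(Match), equating High's and Low's payoffs gives −10q + 4 = 11q − 5 ⇒ q = 3/7.

-2/7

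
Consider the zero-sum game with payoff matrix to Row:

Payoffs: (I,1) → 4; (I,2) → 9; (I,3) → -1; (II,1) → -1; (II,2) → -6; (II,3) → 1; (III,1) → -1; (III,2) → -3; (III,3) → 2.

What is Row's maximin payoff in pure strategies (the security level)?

-1

Row minima: I → -1, II → -6, III → -3.
The best of these is -1.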